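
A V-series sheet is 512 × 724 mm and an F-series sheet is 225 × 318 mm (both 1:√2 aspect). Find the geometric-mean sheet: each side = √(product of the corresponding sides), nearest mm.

Short side: √(512 · 225) = √115200 ≈ 339.4 → 339 mm
Long side: √(724 · 318) = √230232 ≈ 479.8 → 480 mm

339 × 480 mm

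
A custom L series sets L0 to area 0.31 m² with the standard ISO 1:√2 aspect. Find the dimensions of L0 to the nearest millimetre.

468 × 662 mm

Let the short side be w mm. Then w · w√2 = 0.31 m² = 310,000 mm².
w² = 310,000/√2, so w ≈ 468.2 mm; long side = w√2 ≈ 662.1 mm.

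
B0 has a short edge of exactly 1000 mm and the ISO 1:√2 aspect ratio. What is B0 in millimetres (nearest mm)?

1000 × 1414 mm

Short side = 1000 mm; long side = 1000√2 ≈ 1414.2 mm.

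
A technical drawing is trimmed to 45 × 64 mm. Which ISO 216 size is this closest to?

B9 (44 × 62 mm)

Aspect ratio 64/45 ≈ 1.422 — close to the ISO √2 ≈ 1.414.
In the B-series (B0 = 1000 × 1414 mm): B9 = 44 × 62 mm.
Off by 3 mm total — nearest standard size.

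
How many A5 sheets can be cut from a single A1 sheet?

16

A1 = 594 × 841 mm; A5 = 148 × 210 mm.
Each halving step doubles the count; 4 steps from A1 to A5.
2^4 = 16.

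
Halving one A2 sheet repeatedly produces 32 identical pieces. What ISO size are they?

32 = 2^5, so 5 halving steps.
A2 → A3 → … → A7 after 5 steps.

A7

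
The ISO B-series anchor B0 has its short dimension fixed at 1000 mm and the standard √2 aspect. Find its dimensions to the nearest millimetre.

1000 × 1414 mm

Short side = 1000 mm; long side = 1000√2 ≈ 1414.2 mm.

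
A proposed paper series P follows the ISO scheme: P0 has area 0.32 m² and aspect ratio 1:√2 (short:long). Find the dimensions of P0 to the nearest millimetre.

Let the short side be w mm. Then w · w√2 = 0.32 m² = 320,000 mm².
w² = 320,000/√2, so w ≈ 475.7 mm; long side = w√2 ≈ 672.7 mm.

476 × 673 mm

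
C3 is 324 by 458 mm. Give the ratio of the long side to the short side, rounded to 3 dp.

1.414

458 / 324 = 1.414
Matches √2 ≈ 1.414 — the ISO 216 defining ratio.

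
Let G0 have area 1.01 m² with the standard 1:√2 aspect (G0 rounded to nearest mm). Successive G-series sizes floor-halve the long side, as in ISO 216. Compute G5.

149 × 211 mm

Let G0's short side be w mm. w · w√2 = 1.01 m² = 1,010,000 mm², so w ≈ 845.1 mm and w√2 ≈ 1195.1 mm → G0 = 845 × 1195 mm.
G1: ⌊1195/2⌋ × 845 = 597 × 845 mm
G2: ⌊845/2⌋ × 597 = 422 × 597 mm
G3: ⌊597/2⌋ × 422 = 298 × 422 mm
G4: ⌊422/2⌋ × 298 = 211 × 298 mm
G5: ⌊298/2⌋ × 211 = 149 × 211 mm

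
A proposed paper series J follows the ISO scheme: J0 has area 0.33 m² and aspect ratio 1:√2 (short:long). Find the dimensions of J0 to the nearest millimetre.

Let the short side be w mm. Then w · w√2 = 0.33 m² = 330,000 mm².
w² = 330,000/√2, so w ≈ 483.1 mm; long side = w√2 ≈ 683.1 mm.

483 × 683 mm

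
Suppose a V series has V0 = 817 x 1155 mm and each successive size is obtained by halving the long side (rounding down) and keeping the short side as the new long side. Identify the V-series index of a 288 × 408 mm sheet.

V0: 817 × 1155 mm
V1: 577 × 817 mm
V2: 408 × 577 mm
V3: 288 × 408 mm
V4: 204 × 288 mm
→ matches V3.

V3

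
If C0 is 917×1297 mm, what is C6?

114 × 162 mm

C1: ⌊1297/2⌋ × 917 = 648 × 917 mm
C2: ⌊917/2⌋ × 648 = 458 × 648 mm
C3: ⌊648/2⌋ × 458 = 324 × 458 mm
C4: ⌊458/2⌋ × 324 = 229 × 324 mm
C5: ⌊324/2⌋ × 229 = 162 × 229 mm
C6: ⌊229/2⌋ × 162 = 114 × 162 mm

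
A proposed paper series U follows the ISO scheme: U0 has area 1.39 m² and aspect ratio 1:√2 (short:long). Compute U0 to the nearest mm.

991 × 1402 mm

Let the short side be w mm. Then w · w√2 = 1.39 m² = 1,390,000 mm².
w² = 1,390,000/√2, so w ≈ 991.4 mm; long side = w√2 ≈ 1402.1 mm.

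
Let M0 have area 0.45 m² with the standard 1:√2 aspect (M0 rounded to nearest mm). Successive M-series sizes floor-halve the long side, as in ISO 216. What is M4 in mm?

141 × 199 mm

Let M0's short side be w mm. w · w√2 = 0.45 m² = 450,000 mm², so w ≈ 564.1 mm and w√2 ≈ 797.7 mm → M0 = 564 × 798 mm.
M1: ⌊798/2⌋ × 564 = 399 × 564 mm
M2: ⌊564/2⌋ × 399 = 282 × 399 mm
M3: ⌊399/2⌋ × 282 = 199 × 282 mm
M4: ⌊282/2⌋ × 199 = 141 × 199 mm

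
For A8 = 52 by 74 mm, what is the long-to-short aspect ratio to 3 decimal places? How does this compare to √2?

74 / 52 = 1.423
ISO 216 targets √2 ≈ 1.414; the +0.009 deviation is from mm rounding.

1.423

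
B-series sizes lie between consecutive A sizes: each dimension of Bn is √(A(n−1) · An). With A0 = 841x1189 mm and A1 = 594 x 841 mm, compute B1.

707 × 1000 mm

Short side: √(841 · 594) = √499554 ≈ 706.8 → 707 mm
Long side: √(1189 · 841) = √999949 ≈ 1000.0 → 1000 mm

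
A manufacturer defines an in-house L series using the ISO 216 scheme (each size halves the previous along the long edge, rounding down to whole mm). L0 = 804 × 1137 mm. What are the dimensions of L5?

142 × 201 mm

L1: ⌊1137/2⌋ × 804 = 568 × 804 mm
L2: ⌊804/2⌋ × 568 = 402 × 568 mm
L3: ⌊568/2⌋ × 402 = 284 × 402 mm
L4: ⌊402/2⌋ × 284 = 201 × 284 mm
L5: ⌊284/2⌋ × 201 = 142 × 201 mm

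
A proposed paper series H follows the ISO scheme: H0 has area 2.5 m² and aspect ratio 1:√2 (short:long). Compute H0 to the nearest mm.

1330 × 1880 mm

Let the short side be w mm. Then w · w√2 = 2.5 m² = 2,500,000 mm².
w² = 2,500,000/√2, so w ≈ 1329.6 mm; long side = w√2 ≈ 1880.3 mm.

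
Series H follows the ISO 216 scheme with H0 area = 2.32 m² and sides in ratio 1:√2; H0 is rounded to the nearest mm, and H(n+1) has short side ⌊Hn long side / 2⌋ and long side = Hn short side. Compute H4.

320 × 452 mm

Let H0's short side be w mm. w · w√2 = 2.32 m² = 2,320,000 mm², so w ≈ 1280.8 mm and w√2 ≈ 1811.3 mm → H0 = 1281 × 1811 mm.
H1: ⌊1811/2⌋ × 1281 = 905 × 1281 mm
H2: ⌊1281/2⌋ × 905 = 640 × 905 mm
H3: ⌊905/2⌋ × 640 = 452 × 640 mm
H4: ⌊640/2⌋ × 452 = 320 × 452 mm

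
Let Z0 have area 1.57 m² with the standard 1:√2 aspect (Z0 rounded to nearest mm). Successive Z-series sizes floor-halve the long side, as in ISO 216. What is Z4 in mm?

263 × 372 mm

Let Z0's short side be w mm. w · w√2 = 1.57 m² = 1,570,000 mm², so w ≈ 1053.6 mm and w√2 ≈ 1490.1 mm → Z0 = 1054 × 1490 mm.
Z1: ⌊1490/2⌋ × 1054 = 745 × 1054 mm
Z2: ⌊1054/2⌋ × 745 = 527 × 745 mm
Z3: ⌊745/2⌋ × 527 = 372 × 527 mm
Z4: ⌊527/2⌋ × 372 = 263 × 372 mm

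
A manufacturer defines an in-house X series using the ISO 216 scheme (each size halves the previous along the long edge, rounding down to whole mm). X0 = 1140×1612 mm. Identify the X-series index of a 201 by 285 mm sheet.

X0: 1140 × 1612 mm
X1: 806 × 1140 mm
X2: 570 × 806 mm
X3: 403 × 570 mm
X4: 285 × 403 mm
X5: 201 × 285 mm
X6: 142 × 201 mm
→ matches X5.

X5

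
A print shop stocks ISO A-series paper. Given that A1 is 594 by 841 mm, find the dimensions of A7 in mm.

74 × 105 mm

A2: ⌊841/2⌋ × 594 = 420 × 594 mm
A3: ⌊594/2⌋ × 420 = 297 × 420 mm
A4: ⌊420/2⌋ × 297 = 210 × 297 mm
A5: ⌊297/2⌋ × 210 = 148 × 210 mm
A6: ⌊210/2⌋ × 148 = 105 × 148 mm
A7: ⌊148/2⌋ × 105 = 74 × 105 mm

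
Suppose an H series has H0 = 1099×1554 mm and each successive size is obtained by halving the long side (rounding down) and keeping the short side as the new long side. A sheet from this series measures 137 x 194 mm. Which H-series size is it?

H0: 1099 × 1554 mm
H1: 777 × 1099 mm
H2: 549 × 777 mm
H3: 388 × 549 mm
H4: 274 × 388 mm
H5: 194 × 274 mm
H6: 137 × 194 mm
H7: 97 × 137 mm
→ matches H6.

H6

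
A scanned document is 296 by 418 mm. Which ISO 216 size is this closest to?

Aspect ratio 418/296 ≈ 1.412 — close to the ISO √2 ≈ 1.414.
In the A-series (A0 area = 1 m²): A3 = 297 × 420 mm.
Off by 3 mm total — nearest standard size.

A3 (297 × 420 mm)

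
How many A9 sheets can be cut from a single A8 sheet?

Each ISO step halves the sheet: 1 × A8 → 2 × A9
From A8 to A9 is 1 halving step: 2^1 = 2.

2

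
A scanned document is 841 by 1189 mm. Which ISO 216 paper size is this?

Aspect ratio 1189/841 ≈ 1.414 — close to the ISO √2 ≈ 1.414.
In the A-series (A0 area = 1 m²): A0 = 841 × 1189 mm.

A0 (841 × 1189 mm)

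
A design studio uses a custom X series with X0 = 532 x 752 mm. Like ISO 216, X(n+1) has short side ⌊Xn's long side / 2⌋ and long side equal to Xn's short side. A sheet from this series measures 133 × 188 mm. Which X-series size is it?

X0: 532 × 752 mm
X1: 376 × 532 mm
X2: 266 × 376 mm
X3: 188 × 266 mm
X4: 133 × 188 mm
X5: 94 × 133 mm
→ matches X4.

X4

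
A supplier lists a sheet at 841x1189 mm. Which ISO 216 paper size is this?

Aspect ratio 1189/841 ≈ 1.414 — close to the ISO √2 ≈ 1.414.
In the A-series (A0 area = 1 m²): A0 = 841 × 1189 mm.

A0 (841 × 1189 mm)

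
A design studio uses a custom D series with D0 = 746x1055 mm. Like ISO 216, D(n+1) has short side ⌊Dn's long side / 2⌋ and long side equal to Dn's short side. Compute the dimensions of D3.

263 × 373 mm

D1: ⌊1055/2⌋ × 746 = 527 × 746 mm
D2: ⌊746/2⌋ × 527 = 373 × 527 mm
D3: ⌊527/2⌋ × 373 = 263 × 373 mm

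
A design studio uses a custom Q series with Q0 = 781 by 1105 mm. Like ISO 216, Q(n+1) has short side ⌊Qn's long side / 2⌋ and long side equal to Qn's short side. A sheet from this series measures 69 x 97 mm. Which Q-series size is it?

Q7

Q0: 781 × 1105 mm
Q1: 552 × 781 mm
Q2: 390 × 552 mm
Q3: 276 × 390 mm
Q4: 195 × 276 mm
Q5: 138 × 195 mm
Q6: 97 × 138 mm
Q7: 69 × 97 mm
Q8: 48 × 69 mm
→ matches Q7.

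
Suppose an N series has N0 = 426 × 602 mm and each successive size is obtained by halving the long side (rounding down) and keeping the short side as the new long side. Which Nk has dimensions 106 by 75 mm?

N0: 426 × 602 mm
N1: 301 × 426 mm
N2: 213 × 301 mm
N3: 150 × 213 mm
N4: 106 × 150 mm
N5: 75 × 106 mm
N6: 53 × 75 mm
→ matches N5.

N5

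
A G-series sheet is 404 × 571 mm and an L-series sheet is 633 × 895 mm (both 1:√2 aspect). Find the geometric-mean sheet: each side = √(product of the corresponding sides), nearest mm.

Short side: √(404 · 633) = √255732 ≈ 505.7 → 506 mm
Long side: √(571 · 895) = √511045 ≈ 714.9 → 715 mm

506 × 715 mm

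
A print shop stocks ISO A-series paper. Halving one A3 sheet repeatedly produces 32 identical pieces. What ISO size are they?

A8

32 = 2^5, so 5 halving steps.
A3 → A4 → … → A8 after 5 steps.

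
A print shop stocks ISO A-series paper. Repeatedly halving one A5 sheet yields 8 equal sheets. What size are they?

8 = 2^3, so 3 halving steps.
A5 → A6 → … → A8 after 3 steps.

A8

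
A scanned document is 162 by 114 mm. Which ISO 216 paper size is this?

C6 (114 × 162 mm)

Aspect ratio 162/114 ≈ 1.421 — close to the ISO √2 ≈ 1.414.
In the C-series (envelope sizes, between A and B): C6 = 114 × 162 mm.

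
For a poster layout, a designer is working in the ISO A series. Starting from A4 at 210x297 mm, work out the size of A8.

52 × 74 mm

A5: ⌊297/2⌋ × 210 = 148 × 210 mm
A6: ⌊210/2⌋ × 148 = 105 × 148 mm
A7: ⌊148/2⌋ × 105 = 74 × 105 mm
A8: ⌊105/2⌋ × 74 = 52 × 74 mm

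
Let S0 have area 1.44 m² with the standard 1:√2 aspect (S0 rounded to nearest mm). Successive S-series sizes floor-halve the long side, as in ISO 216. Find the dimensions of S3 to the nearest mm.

356 × 504 mm

Let S0's short side be w mm. w · w√2 = 1.44 m² = 1,440,000 mm², so w ≈ 1009.1 mm and w√2 ≈ 1427.0 mm → S0 = 1009 × 1427 mm.
S1: ⌊1427/2⌋ × 1009 = 713 × 1009 mm
S2: ⌊1009/2⌋ × 713 = 504 × 713 mm
S3: ⌊713/2⌋ × 504 = 356 × 504 mm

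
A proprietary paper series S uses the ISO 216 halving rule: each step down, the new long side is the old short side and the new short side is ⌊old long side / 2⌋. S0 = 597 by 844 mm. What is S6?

74 × 105 mm

S1 = 422 × 597 mm (from S0 by 1 halving).
S2: ⌊597/2⌋ × 422 = 298 × 422 mm
S3: ⌊422/2⌋ × 298 = 211 × 298 mm
S4: ⌊298/2⌋ × 211 = 149 × 211 mm
S5: ⌊211/2⌋ × 149 = 105 × 149 mm
S6: ⌊149/2⌋ × 105 = 74 × 105 mm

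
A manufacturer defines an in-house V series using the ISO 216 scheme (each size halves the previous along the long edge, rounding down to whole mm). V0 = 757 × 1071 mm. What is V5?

V1: ⌊1071/2⌋ × 757 = 535 × 757 mm
V2: ⌊757/2⌋ × 535 = 378 × 535 mm
V3: ⌊535/2⌋ × 378 = 267 × 378 mm
V4: ⌊378/2⌋ × 267 = 189 × 267 mm
V5: ⌊267/2⌋ × 189 = 133 × 189 mm

133 × 189 mm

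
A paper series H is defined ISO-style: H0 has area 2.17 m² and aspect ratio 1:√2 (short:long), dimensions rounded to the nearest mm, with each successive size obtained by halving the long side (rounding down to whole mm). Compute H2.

Let H0's short side be w mm. w · w√2 = 2.17 m² = 2,170,000 mm², so w ≈ 1238.7 mm and w√2 ≈ 1751.8 mm → H0 = 1239 × 1752 mm.
H1: ⌊1752/2⌋ × 1239 = 876 × 1239 mm
H2: ⌊1239/2⌋ × 876 = 619 × 876 mm

619 × 876 mm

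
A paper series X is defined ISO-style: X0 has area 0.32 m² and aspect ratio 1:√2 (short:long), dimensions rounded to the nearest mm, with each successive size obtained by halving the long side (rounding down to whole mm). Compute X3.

Let X0's short side be w mm. w · w√2 = 0.32 m² = 320,000 mm², so w ≈ 475.7 mm and w√2 ≈ 672.7 mm → X0 = 476 × 673 mm.
X1: ⌊673/2⌋ × 476 = 336 × 476 mm
X2: ⌊476/2⌋ × 336 = 238 × 336 mm
X3: ⌊336/2⌋ × 238 = 168 × 238 mm

168 × 238 mm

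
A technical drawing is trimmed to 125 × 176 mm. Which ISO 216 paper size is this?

B6 (125 × 176 mm)

Aspect ratio 176/125 ≈ 1.408 — close to the ISO √2 ≈ 1.414.
In the B-series (B0 = 1000 × 1414 mm): B6 = 125 × 176 mm.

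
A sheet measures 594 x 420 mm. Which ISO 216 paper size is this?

Aspect ratio 594/420 ≈ 1.414 — close to the ISO √2 ≈ 1.414.
In the A-series (A0 area = 1 m²): A2 = 420 × 594 mm.

A2 (420 × 594 mm)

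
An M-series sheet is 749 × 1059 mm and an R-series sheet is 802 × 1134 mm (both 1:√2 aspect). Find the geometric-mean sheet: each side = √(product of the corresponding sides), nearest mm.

775 × 1096 mm

Short side: √(749 · 802) = √600698 ≈ 775.0 → 775 mm
Long side: √(1059 · 1134) = √1200906 ≈ 1095.9 → 1096 mm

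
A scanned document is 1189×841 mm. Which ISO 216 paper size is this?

Aspect ratio 1189/841 ≈ 1.414 — close to the ISO √2 ≈ 1.414.
In the A-series (A0 area = 1 m²): A0 = 841 × 1189 mm.

A0 (841 × 1189 mm)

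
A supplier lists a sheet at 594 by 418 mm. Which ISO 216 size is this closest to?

A2 (420 × 594 mm)

Aspect ratio 594/418 ≈ 1.421 — close to the ISO √2 ≈ 1.414.
In the A-series (A0 area = 1 m²): A2 = 420 × 594 mm.
Off by 2 mm total — nearest standard size.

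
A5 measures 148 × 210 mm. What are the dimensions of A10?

26 × 37 mm

A6: ⌊210/2⌋ × 148 = 105 × 148 mm
A7: ⌊148/2⌋ × 105 = 74 × 105 mm
A8: ⌊105/2⌋ × 74 = 52 × 74 mm
A9: ⌊74/2⌋ × 52 = 37 × 52 mm
A10: ⌊52/2⌋ × 37 = 26 × 37 mm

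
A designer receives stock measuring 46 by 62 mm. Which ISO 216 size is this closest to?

Aspect ratio 62/46 ≈ 1.348 (ISO target is √2 ≈ 1.414).
In the B-series (B0 = 1000 × 1414 mm): B9 = 44 × 62 mm.
Off by 2 mm total — nearest standard size.

B9 (44 × 62 mm)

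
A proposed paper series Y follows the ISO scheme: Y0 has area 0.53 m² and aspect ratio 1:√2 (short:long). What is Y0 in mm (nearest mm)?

612 × 866 mm

Let the short side be w mm. Then w · w√2 = 0.53 m² = 530,000 mm².
w² = 530,000/√2, so w ≈ 612.2 mm; long side = w√2 ≈ 865.8 mm.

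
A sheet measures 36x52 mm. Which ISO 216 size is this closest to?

Aspect ratio 52/36 ≈ 1.444 (ISO target is √2 ≈ 1.414).
In the A-series (A0 area = 1 m²): A9 = 37 × 52 mm.
Off by 1 mm total — nearest standard size.

A9 (37 × 52 mm)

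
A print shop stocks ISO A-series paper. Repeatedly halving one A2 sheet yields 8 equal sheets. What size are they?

8 = 2^3, so 3 halving steps.
A2 → A3 → … → A5 after 3 steps.

A5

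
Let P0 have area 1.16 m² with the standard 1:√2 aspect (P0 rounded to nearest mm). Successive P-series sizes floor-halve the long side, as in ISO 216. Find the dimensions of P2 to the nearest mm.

Let P0's short side be w mm. w · w√2 = 1.16 m² = 1,160,000 mm², so w ≈ 905.7 mm and w√2 ≈ 1280.8 mm → P0 = 906 × 1281 mm.
P1: ⌊1281/2⌋ × 906 = 640 × 906 mm
P2: ⌊906/2⌋ × 640 = 453 × 640 mm

453 × 640 mm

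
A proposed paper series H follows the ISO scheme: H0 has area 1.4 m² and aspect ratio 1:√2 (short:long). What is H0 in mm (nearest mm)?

Let the short side be w mm. Then w · w√2 = 1.4 m² = 1,400,000 mm².
w² = 1,400,000/√2, so w ≈ 995.0 mm; long side = w√2 ≈ 1407.1 mm.

995 × 1407 mm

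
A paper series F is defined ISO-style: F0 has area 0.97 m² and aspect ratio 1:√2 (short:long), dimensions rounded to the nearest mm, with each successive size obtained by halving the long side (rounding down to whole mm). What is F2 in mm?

Let F0's short side be w mm. w · w√2 = 0.97 m² = 970,000 mm², so w ≈ 828.2 mm and w√2 ≈ 1171.2 mm → F0 = 828 × 1171 mm.
F1: ⌊1171/2⌋ × 828 = 585 × 828 mm
F2: ⌊828/2⌋ × 585 = 414 × 585 mm

414 × 585 mm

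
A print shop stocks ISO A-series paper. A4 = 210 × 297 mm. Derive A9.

A5: ⌊297/2⌋ × 210 = 148 × 210 mm
A6: ⌊210/2⌋ × 148 = 105 × 148 mm
A7: ⌊148/2⌋ × 105 = 74 × 105 mm
A8: ⌊105/2⌋ × 74 = 52 × 74 mm
A9: ⌊74/2⌋ × 52 = 37 × 52 mm

37 × 52 mm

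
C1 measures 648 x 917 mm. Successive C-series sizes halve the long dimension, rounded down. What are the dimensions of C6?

C2: ⌊917/2⌋ × 648 = 458 × 648 mm
C3: ⌊648/2⌋ × 458 = 324 × 458 mm
C4: ⌊458/2⌋ × 324 = 229 × 324 mm
C5: ⌊324/2⌋ × 229 = 162 × 229 mm
C6: ⌊229/2⌋ × 162 = 114 × 162 mm

114 × 162 mm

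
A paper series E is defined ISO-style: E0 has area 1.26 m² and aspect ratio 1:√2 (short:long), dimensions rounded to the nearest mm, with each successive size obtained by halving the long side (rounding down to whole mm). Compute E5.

166 × 236 mm

Let E0's short side be w mm. w · w√2 = 1.26 m² = 1,260,000 mm², so w ≈ 943.9 mm and w√2 ≈ 1334.9 mm → E0 = 944 × 1335 mm.
E1: ⌊1335/2⌋ × 944 = 667 × 944 mm
E2: ⌊944/2⌋ × 667 = 472 × 667 mm
E3: ⌊667/2⌋ × 472 = 333 × 472 mm
E4: ⌊472/2⌋ × 333 = 236 × 333 mm
E5: ⌊333/2⌋ × 236 = 166 × 236 mm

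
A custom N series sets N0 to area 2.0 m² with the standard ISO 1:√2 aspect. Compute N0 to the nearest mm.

1189 × 1682 mm

Let the short side be w mm. Then w · w√2 = 2.0 m² = 2,000,000 mm².
w² = 2,000,000/√2, so w ≈ 1189.2 mm; long side = w√2 ≈ 1681.8 mm.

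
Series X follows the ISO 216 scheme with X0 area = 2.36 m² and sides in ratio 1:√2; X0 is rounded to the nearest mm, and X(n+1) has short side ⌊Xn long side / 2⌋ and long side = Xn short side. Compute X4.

Let X0's short side be w mm. w · w√2 = 2.36 m² = 2,360,000 mm², so w ≈ 1291.8 mm and w√2 ≈ 1826.9 mm → X0 = 1292 × 1827 mm.
X1: ⌊1827/2⌋ × 1292 = 913 × 1292 mm
X2: ⌊1292/2⌋ × 913 = 646 × 913 mm
X3: ⌊913/2⌋ × 646 = 456 × 646 mm
X4: ⌊646/2⌋ × 456 = 323 × 456 mm

323 × 456 mm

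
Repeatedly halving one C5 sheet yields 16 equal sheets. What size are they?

C9

16 = 2^4, so 4 halving steps.
C5 → C6 → … → C9 after 4 steps.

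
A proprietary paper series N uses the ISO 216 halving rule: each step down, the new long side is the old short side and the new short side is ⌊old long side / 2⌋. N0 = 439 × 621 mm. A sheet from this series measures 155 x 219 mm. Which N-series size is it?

N0: 439 × 621 mm
N1: 310 × 439 mm
N2: 219 × 310 mm
N3: 155 × 219 mm
N4: 109 × 155 mm
→ matches N3.

N3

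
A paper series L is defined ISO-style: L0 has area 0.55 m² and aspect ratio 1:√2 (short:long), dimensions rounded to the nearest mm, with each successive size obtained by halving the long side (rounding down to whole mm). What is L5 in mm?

110 × 156 mm

Let L0's short side be w mm. w · w√2 = 0.55 m² = 550,000 mm², so w ≈ 623.6 mm and w√2 ≈ 881.9 mm → L0 = 624 × 882 mm.
L1: ⌊882/2⌋ × 624 = 441 × 624 mm
L2: ⌊624/2⌋ × 441 = 312 × 441 mm
L3: ⌊441/2⌋ × 312 = 220 × 312 mm
L4: ⌊312/2⌋ × 220 = 156 × 220 mm
L5: ⌊220/2⌋ × 156 = 110 × 156 mm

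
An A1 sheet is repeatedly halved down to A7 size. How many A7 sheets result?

Each ISO step halves the sheet: 1 × A1 → 2 × A2 → 4 × A3 → 8 × A4 → …
From A1 to A7 is 6 halving steps: 2^6 = 64.

64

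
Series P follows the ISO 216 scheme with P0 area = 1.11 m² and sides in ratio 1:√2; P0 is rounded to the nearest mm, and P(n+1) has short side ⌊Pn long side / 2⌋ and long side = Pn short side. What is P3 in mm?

313 × 443 mm

Let P0's short side be w mm. w · w√2 = 1.11 m² = 1,110,000 mm², so w ≈ 885.9 mm and w√2 ≈ 1252.9 mm → P0 = 886 × 1253 mm.
P1: ⌊1253/2⌋ × 886 = 626 × 886 mm
P2: ⌊886/2⌋ × 626 = 443 × 626 mm
P3: ⌊626/2⌋ × 443 = 313 × 443 mm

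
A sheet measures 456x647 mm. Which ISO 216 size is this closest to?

C2 (458 × 648 mm)

Aspect ratio 647/456 ≈ 1.419 — close to the ISO √2 ≈ 1.414.
In the C-series (envelope sizes, between A and B): C2 = 458 × 648 mm.
Off by 3 mm total — nearest standard size.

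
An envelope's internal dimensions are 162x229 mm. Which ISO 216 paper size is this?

C5 (162 × 229 mm)

Aspect ratio 229/162 ≈ 1.414 — close to the ISO √2 ≈ 1.414.
In the C-series (envelope sizes, between A and B): C5 = 162 × 229 mm.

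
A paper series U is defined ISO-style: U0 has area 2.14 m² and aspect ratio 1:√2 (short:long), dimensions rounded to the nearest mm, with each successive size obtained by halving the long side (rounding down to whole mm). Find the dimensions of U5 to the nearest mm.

217 × 307 mm

Let U0's short side be w mm. w · w√2 = 2.14 m² = 2,140,000 mm², so w ≈ 1230.1 mm and w√2 ≈ 1739.7 mm → U0 = 1230 × 1740 mm.
U1: ⌊1740/2⌋ × 1230 = 870 × 1230 mm
U2: ⌊1230/2⌋ × 870 = 615 × 870 mm
U3: ⌊870/2⌋ × 615 = 435 × 615 mm
U4: ⌊615/2⌋ × 435 = 307 × 435 mm
U5: ⌊435/2⌋ × 307 = 217 × 307 mm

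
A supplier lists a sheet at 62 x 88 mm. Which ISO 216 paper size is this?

Aspect ratio 88/62 ≈ 1.419 — close to the ISO √2 ≈ 1.414.
In the B-series (B0 = 1000 × 1414 mm): B8 = 62 × 88 mm.

B8 (62 × 88 mm)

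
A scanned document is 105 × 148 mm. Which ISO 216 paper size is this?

A6 (105 × 148 mm)

Aspect ratio 148/105 ≈ 1.410 — close to the ISO √2 ≈ 1.414.
In the A-series (A0 area = 1 m²): A6 = 105 × 148 mm.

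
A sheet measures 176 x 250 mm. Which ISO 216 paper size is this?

B5 (176 × 250 mm)

Aspect ratio 250/176 ≈ 1.420 — close to the ISO √2 ≈ 1.414.
In the B-series (B0 = 1000 × 1414 mm): B5 = 176 × 250 mm.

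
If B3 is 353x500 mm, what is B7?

88 × 125 mm

B4: ⌊500/2⌋ × 353 = 250 × 353 mm
B5: ⌊353/2⌋ × 250 = 176 × 250 mm
B6: ⌊250/2⌋ × 176 = 125 × 176 mm
B7: ⌊176/2⌋ × 125 = 88 × 125 mm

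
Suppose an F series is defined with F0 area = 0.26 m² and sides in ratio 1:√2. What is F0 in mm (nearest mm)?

429 × 606 mm

Let the short side be w mm. Then w · w√2 = 0.26 m² = 260,000 mm².
w² = 260,000/√2, so w ≈ 428.8 mm; long side = w√2 ≈ 606.4 mm.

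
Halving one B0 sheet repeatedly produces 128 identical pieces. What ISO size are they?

B7

128 = 2^7, so 7 halving steps.
B0 → B1 → … → B7 after 7 steps.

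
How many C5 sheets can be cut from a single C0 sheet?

32

Each ISO step halves the sheet: 1 × C0 → 2 × C1 → 4 × C2 → 8 × C3 → …
From C0 to C5 is 5 halving steps: 2^5 = 32.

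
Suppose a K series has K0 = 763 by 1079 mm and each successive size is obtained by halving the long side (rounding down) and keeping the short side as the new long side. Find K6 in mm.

K1 = 539 × 763 mm (from K0 by 1 halving).
K2: ⌊763/2⌋ × 539 = 381 × 539 mm
K3: ⌊539/2⌋ × 381 = 269 × 381 mm
K4: ⌊381/2⌋ × 269 = 190 × 269 mm
K5: ⌊269/2⌋ × 190 = 134 × 190 mm
K6: ⌊190/2⌋ × 134 = 95 × 134 mm

95 × 134 mm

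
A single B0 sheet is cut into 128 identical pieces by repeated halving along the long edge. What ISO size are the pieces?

128 = 2^7, so 7 halving steps.
B0 → B1 → … → B7 after 7 steps.

B7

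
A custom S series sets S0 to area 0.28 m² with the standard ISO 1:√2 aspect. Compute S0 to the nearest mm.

445 × 629 mm

Let the short side be w mm. Then w · w√2 = 0.28 m² = 280,000 mm².
w² = 280,000/√2, so w ≈ 445.0 mm; long side = w√2 ≈ 629.3 mm.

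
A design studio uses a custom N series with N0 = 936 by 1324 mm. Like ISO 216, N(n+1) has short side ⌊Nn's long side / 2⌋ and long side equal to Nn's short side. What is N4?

N1 = 662 × 936 mm (from N0 by 1 halving).
N2: ⌊936/2⌋ × 662 = 468 × 662 mm
N3: ⌊662/2⌋ × 468 = 331 × 468 mm
N4: ⌊468/2⌋ × 331 = 234 × 331 mm

234 × 331 mm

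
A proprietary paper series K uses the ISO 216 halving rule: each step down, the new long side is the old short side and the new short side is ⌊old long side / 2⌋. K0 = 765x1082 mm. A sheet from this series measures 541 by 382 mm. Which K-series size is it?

K2

K0: 765 × 1082 mm
K1: 541 × 765 mm
K2: 382 × 541 mm
K3: 270 × 382 mm
→ matches K2.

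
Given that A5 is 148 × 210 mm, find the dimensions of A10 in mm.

26 × 37 mm

A6: ⌊210/2⌋ × 148 = 105 × 148 mm
A7: ⌊148/2⌋ × 105 = 74 × 105 mm
A8: ⌊105/2⌋ × 74 = 52 × 74 mm
A9: ⌊74/2⌋ × 52 = 37 × 52 mm
A10: ⌊52/2⌋ × 37 = 26 × 37 mm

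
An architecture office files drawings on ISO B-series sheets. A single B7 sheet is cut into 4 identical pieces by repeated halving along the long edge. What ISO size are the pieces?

4 = 2^2, so 2 halving steps.
B7 → B8 → … → B9 after 2 steps.

B9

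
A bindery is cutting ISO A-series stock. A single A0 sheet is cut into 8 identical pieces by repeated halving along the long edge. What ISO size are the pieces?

A3

8 = 2^3, so 3 halving steps.
A0 → A1 → … → A3 after 3 steps.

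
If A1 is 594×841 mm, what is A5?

A2: ⌊841/2⌋ × 594 = 420 × 594 mm
A3: ⌊594/2⌋ × 420 = 297 × 420 mm
A4: ⌊420/2⌋ × 297 = 210 × 297 mm
A5: ⌊297/2⌋ × 210 = 148 × 210 mm

148 × 210 mm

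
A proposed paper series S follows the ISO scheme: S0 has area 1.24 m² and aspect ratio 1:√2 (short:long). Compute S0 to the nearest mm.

936 × 1324 mm

Let the short side be w mm. Then w · w√2 = 1.24 m² = 1,240,000 mm².
w² = 1,240,000/√2, so w ≈ 936.4 mm; long side = w√2 ≈ 1324.2 mm.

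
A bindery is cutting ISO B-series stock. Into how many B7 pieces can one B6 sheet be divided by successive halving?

Each ISO step halves the sheet: 1 × B6 → 2 × B7
From B6 to B7 is 1 halving step: 2^1 = 2.

2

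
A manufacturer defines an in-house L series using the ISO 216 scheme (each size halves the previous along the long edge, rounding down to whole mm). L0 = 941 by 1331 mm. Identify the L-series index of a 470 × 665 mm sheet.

L2

L0: 941 × 1331 mm
L1: 665 × 941 mm
L2: 470 × 665 mm
L3: 332 × 470 mm
→ matches L2.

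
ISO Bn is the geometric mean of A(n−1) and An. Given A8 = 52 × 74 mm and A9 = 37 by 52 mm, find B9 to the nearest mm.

44 × 62 mm

Short side: √(52 · 37) = √1924 ≈ 43.9 → 44 mm
Long side: √(74 · 52) = √3848 ≈ 62.0 → 62 mm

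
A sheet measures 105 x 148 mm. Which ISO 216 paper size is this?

Aspect ratio 148/105 ≈ 1.410 — close to the ISO √2 ≈ 1.414.
In the A-series (A0 area = 1 m²): A6 = 105 × 148 mm.

A6 (105 × 148 mm)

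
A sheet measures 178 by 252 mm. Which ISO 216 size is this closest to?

Aspect ratio 252/178 ≈ 1.416 — close to the ISO √2 ≈ 1.414.
In the B-series (B0 = 1000 × 1414 mm): B5 = 176 × 250 mm.
Off by 4 mm total — nearest standard size.

B5 (176 × 250 mm)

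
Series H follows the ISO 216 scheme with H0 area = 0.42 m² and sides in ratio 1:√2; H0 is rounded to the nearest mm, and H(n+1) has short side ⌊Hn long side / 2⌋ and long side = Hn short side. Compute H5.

Let H0's short side be w mm. w · w√2 = 0.42 m² = 420,000 mm², so w ≈ 545.0 mm and w√2 ≈ 770.7 mm → H0 = 545 × 771 mm.
H1: ⌊771/2⌋ × 545 = 385 × 545 mm
H2: ⌊545/2⌋ × 385 = 272 × 385 mm
H3: ⌊385/2⌋ × 272 = 192 × 272 mm
H4: ⌊272/2⌋ × 192 = 136 × 192 mm
H5: ⌊192/2⌋ × 136 = 96 × 136 mm

96 × 136 mm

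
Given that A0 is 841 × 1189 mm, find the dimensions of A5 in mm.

A1: ⌊1189/2⌋ × 841 = 594 × 841 mm
A2: ⌊841/2⌋ × 594 = 420 × 594 mm
A3: ⌊594/2⌋ × 420 = 297 × 420 mm
A4: ⌊420/2⌋ × 297 = 210 × 297 mm
A5: ⌊297/2⌋ × 210 = 148 × 210 mm

148 × 210 mm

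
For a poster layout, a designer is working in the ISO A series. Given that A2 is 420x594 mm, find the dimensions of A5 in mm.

148 × 210 mm

A3: ⌊594/2⌋ × 420 = 297 × 420 mm
A4: ⌊420/2⌋ × 297 = 210 × 297 mm
A5: ⌊297/2⌋ × 210 = 148 × 210 mm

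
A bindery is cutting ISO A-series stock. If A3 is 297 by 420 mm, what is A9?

37 × 52 mm

A4: ⌊420/2⌋ × 297 = 210 × 297 mm
A5: ⌊297/2⌋ × 210 = 148 × 210 mm
A6: ⌊210/2⌋ × 148 = 105 × 148 mm
A7: ⌊148/2⌋ × 105 = 74 × 105 mm
A8: ⌊105/2⌋ × 74 = 52 × 74 mm
A9: ⌊74/2⌋ × 52 = 37 × 52 mm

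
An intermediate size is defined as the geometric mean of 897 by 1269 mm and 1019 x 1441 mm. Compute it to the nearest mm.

956 × 1352 mm

Short side: √(897 · 1019) = √914043 ≈ 956.1 → 956 mm
Long side: √(1269 · 1441) = √1828629 ≈ 1352.3 → 1352 mm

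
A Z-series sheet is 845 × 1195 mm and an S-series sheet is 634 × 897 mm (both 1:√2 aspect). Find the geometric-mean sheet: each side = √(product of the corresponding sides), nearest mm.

Short side: √(845 · 634) = √535730 ≈ 731.9 → 732 mm
Long side: √(1195 · 897) = √1071915 ≈ 1035.3 → 1035 mm

732 × 1035 mm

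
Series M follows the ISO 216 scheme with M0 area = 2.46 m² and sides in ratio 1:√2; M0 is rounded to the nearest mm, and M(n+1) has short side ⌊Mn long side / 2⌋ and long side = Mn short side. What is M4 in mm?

Let M0's short side be w mm. w · w√2 = 2.46 m² = 2,460,000 mm², so w ≈ 1318.9 mm and w√2 ≈ 1865.2 mm → M0 = 1319 × 1865 mm.
M1: ⌊1865/2⌋ × 1319 = 932 × 1319 mm
M2: ⌊1319/2⌋ × 932 = 659 × 932 mm
M3: ⌊932/2⌋ × 659 = 466 × 659 mm
M4: ⌊659/2⌋ × 466 = 329 × 466 mm

329 × 466 mm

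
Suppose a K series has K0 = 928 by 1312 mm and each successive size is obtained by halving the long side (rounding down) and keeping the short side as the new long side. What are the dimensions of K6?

116 × 164 mm

K1: ⌊1312/2⌋ × 928 = 656 × 928 mm
K2: ⌊928/2⌋ × 656 = 464 × 656 mm
K3: ⌊656/2⌋ × 464 = 328 × 464 mm
K4: ⌊464/2⌋ × 328 = 232 × 328 mm
K5: ⌊328/2⌋ × 232 = 164 × 232 mm
K6: ⌊232/2⌋ × 164 = 116 × 164 mm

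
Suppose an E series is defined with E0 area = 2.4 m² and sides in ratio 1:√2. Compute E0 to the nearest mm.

1303 × 1842 mm

Let the short side be w mm. Then w · w√2 = 2.4 m² = 2,400,000 mm².
w² = 2,400,000/√2, so w ≈ 1302.7 mm; long side = w√2 ≈ 1842.3 mm.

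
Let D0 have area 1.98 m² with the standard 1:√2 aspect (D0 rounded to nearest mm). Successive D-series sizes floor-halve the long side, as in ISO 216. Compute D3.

Let D0's short side be w mm. w · w√2 = 1.98 m² = 1,980,000 mm², so w ≈ 1183.2 mm and w√2 ≈ 1673.4 mm → D0 = 1183 × 1673 mm.
D1: ⌊1673/2⌋ × 1183 = 836 × 1183 mm
D2: ⌊1183/2⌋ × 836 = 591 × 836 mm
D3: ⌊836/2⌋ × 591 = 418 × 591 mm

418 × 591 mm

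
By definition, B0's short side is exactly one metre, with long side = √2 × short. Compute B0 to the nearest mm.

Short side = 1000 mm; long side = 1000√2 ≈ 1414.2 mm.

1000 × 1414 mm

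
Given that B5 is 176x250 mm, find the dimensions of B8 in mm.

B6: ⌊250/2⌋ × 176 = 125 × 176 mm
B7: ⌊176/2⌋ × 125 = 88 × 125 mm
B8: ⌊125/2⌋ × 88 = 62 × 88 mm

62 × 88 mm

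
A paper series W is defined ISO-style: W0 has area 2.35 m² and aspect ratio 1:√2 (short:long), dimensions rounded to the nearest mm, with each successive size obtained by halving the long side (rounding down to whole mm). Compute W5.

227 × 322 mm

Let W0's short side be w mm. w · w√2 = 2.35 m² = 2,350,000 mm², so w ≈ 1289.1 mm and w√2 ≈ 1823.0 mm → W0 = 1289 × 1823 mm.
W1: ⌊1823/2⌋ × 1289 = 911 × 1289 mm
W2: ⌊1289/2⌋ × 911 = 644 × 911 mm
W3: ⌊911/2⌋ × 644 = 455 × 644 mm
W4: ⌊644/2⌋ × 455 = 322 × 455 mm
W5: ⌊455/2⌋ × 322 = 227 × 322 mm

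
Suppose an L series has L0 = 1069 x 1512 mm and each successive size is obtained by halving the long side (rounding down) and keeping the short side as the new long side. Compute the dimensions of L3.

L1: ⌊1512/2⌋ × 1069 = 756 × 1069 mm
L2: ⌊1069/2⌋ × 756 = 534 × 756 mm
L3: ⌊756/2⌋ × 534 = 378 × 534 mm

378 × 534 mm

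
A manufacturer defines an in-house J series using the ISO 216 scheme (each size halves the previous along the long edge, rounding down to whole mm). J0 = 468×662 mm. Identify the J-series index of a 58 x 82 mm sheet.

J0: 468 × 662 mm
J1: 331 × 468 mm
J2: 234 × 331 mm
J3: 165 × 234 mm
J4: 117 × 165 mm
J5: 82 × 117 mm
J6: 58 × 82 mm
J7: 41 × 58 mm
→ matches J6.

J6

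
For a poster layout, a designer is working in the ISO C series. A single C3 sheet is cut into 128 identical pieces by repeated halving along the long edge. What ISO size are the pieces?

C10

128 = 2^7, so 7 halving steps.
C3 → C4 → … → C10 after 7 steps.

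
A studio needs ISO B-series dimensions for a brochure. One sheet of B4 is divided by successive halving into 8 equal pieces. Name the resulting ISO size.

8 = 2^3, so 3 halving steps.
B4 → B5 → … → B7 after 3 steps.

B7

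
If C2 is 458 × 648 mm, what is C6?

114 × 162 mm

C3: ⌊648/2⌋ × 458 = 324 × 458 mm
C4: ⌊458/2⌋ × 324 = 229 × 324 mm
C5: ⌊324/2⌋ × 229 = 162 × 229 mm
C6: ⌊229/2⌋ × 162 = 114 × 162 mm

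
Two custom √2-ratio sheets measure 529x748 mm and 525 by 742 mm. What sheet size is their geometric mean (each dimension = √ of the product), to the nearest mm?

527 × 745 mm

Short side: √(529 · 525) = √277725 ≈ 527.0 → 527 mm
Long side: √(748 · 742) = √555016 ≈ 745.0 → 745 mm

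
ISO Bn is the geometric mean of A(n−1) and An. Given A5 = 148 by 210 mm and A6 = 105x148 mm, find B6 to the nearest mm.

125 × 176 mm

Short side: √(148 · 105) = √15540 ≈ 124.7 → 125 mm
Long side: √(210 · 148) = √31080 ≈ 176.3 → 176 mm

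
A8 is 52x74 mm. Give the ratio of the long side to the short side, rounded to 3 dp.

74 / 52 = 1.423
ISO 216 targets √2 ≈ 1.414; the +0.009 deviation is from mm rounding.

1.423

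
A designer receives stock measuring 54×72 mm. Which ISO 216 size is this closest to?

A8 (52 × 74 mm)

Aspect ratio 72/54 ≈ 1.333 (ISO target is √2 ≈ 1.414).
In the A-series (A0 area = 1 m²): A8 = 52 × 74 mm.
Off by 4 mm total — nearest standard size.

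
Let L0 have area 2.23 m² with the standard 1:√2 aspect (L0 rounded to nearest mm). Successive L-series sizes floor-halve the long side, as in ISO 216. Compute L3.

Let L0's short side be w mm. w · w√2 = 2.23 m² = 2,230,000 mm², so w ≈ 1255.7 mm and w√2 ≈ 1775.9 mm → L0 = 1256 × 1776 mm.
L1: ⌊1776/2⌋ × 1256 = 888 × 1256 mm
L2: ⌊1256/2⌋ × 888 = 628 × 888 mm
L3: ⌊888/2⌋ × 628 = 444 × 628 mm

444 × 628 mm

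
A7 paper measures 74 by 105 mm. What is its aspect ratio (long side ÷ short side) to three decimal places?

105 / 74 = 1.419
ISO 216 targets √2 ≈ 1.414; the +0.005 deviation is from mm rounding.

1.419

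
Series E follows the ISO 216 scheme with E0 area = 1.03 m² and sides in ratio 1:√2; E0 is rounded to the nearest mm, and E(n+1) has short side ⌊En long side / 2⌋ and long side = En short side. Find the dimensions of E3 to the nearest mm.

Let E0's short side be w mm. w · w√2 = 1.03 m² = 1,030,000 mm², so w ≈ 853.4 mm and w√2 ≈ 1206.9 mm → E0 = 853 × 1207 mm.
E1: ⌊1207/2⌋ × 853 = 603 × 853 mm
E2: ⌊853/2⌋ × 603 = 426 × 603 mm
E3: ⌊603/2⌋ × 426 = 301 × 426 mm

301 × 426 mm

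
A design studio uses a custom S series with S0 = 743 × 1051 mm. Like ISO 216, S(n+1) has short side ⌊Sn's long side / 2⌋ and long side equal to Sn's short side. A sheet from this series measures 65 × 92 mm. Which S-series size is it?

S0: 743 × 1051 mm
S1: 525 × 743 mm
S2: 371 × 525 mm
S3: 262 × 371 mm
S4: 185 × 262 mm
S5: 131 × 185 mm
S6: 92 × 131 mm
S7: 65 × 92 mm
S8: 46 × 65 mm
→ matches S7.

S7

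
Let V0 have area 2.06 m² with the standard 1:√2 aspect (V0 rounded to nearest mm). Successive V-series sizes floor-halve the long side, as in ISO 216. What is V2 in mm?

Let V0's short side be w mm. w · w√2 = 2.06 m² = 2,060,000 mm², so w ≈ 1206.9 mm and w√2 ≈ 1706.8 mm → V0 = 1207 × 1707 mm.
V1: ⌊1707/2⌋ × 1207 = 853 × 1207 mm
V2: ⌊1207/2⌋ × 853 = 603 × 853 mm

603 × 853 mm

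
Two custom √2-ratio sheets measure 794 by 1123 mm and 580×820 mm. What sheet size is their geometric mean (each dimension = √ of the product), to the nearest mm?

Short side: √(794 · 580) = √460520 ≈ 678.6 → 679 mm
Long side: √(1123 · 820) = √920860 ≈ 959.6 → 960 mm

679 × 960 mm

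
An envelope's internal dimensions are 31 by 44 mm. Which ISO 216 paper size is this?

Aspect ratio 44/31 ≈ 1.419 — close to the ISO √2 ≈ 1.414.
In the B-series (B0 = 1000 × 1414 mm): B10 = 31 × 44 mm.

B10 (31 × 44 mm)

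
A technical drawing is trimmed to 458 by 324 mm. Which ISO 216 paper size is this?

C3 (324 × 458 mm)

Aspect ratio 458/324 ≈ 1.414 — close to the ISO √2 ≈ 1.414.
In the C-series (envelope sizes, between A and B): C3 = 324 × 458 mm.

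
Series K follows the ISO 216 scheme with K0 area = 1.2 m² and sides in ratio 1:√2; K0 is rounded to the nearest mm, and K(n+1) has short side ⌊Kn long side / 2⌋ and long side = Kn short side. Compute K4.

230 × 325 mm

Let K0's short side be w mm. w · w√2 = 1.2 m² = 1,200,000 mm², so w ≈ 921.2 mm and w√2 ≈ 1302.7 mm → K0 = 921 × 1303 mm.
K1: ⌊1303/2⌋ × 921 = 651 × 921 mm
K2: ⌊921/2⌋ × 651 = 460 × 651 mm
K3: ⌊651/2⌋ × 460 = 325 × 460 mm
K4: ⌊460/2⌋ × 325 = 230 × 325 mm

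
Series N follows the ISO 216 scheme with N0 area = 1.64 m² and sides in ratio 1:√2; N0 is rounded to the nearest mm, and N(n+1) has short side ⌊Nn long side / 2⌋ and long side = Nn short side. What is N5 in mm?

190 × 269 mm

Let N0's short side be w mm. w · w√2 = 1.64 m² = 1,640,000 mm², so w ≈ 1076.9 mm and w√2 ≈ 1522.9 mm → N0 = 1077 × 1523 mm.
N1: ⌊1523/2⌋ × 1077 = 761 × 1077 mm
N2: ⌊1077/2⌋ × 761 = 538 × 761 mm
N3: ⌊761/2⌋ × 538 = 380 × 538 mm
N4: ⌊538/2⌋ × 380 = 269 × 380 mm
N5: ⌊380/2⌋ × 269 = 190 × 269 mm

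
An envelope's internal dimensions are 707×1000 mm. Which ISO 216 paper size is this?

Aspect ratio 1000/707 ≈ 1.414 — close to the ISO √2 ≈ 1.414.
In the B-series (B0 = 1000 × 1414 mm): B1 = 707 × 1000 mm.

B1 (707 × 1000 mm)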